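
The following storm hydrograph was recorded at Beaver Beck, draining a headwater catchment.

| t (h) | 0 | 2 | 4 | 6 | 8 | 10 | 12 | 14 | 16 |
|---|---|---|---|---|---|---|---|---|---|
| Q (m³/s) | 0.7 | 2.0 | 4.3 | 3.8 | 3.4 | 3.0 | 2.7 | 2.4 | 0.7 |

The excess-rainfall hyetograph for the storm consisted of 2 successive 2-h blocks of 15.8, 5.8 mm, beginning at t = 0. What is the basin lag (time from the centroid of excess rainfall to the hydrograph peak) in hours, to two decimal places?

t_L ≈ 2.46 h

Centroid of excess rainfall: t_c = Σ P_i·t̄_i / ΣP_i = 1.5370 h (block centres at 1, 3 h).
Hydrograph peak occurs at t = 4 h, so basin lag t_L = 4 − 1.5370 = 2.46 h.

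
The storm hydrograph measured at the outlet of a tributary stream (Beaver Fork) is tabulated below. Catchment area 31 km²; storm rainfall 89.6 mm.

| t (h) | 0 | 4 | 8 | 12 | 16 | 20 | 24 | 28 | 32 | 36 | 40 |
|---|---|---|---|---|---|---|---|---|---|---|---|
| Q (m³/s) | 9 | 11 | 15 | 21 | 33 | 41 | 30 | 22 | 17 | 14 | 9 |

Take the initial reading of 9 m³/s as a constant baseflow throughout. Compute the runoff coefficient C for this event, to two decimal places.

ΣQ_DR = 123.0 m³/s; V = ΣQ_DR·Δt = 1.771 × 10^6 m³.
Runoff depth d = V / A = 57.14 mm.
C = d / P = 57.14 / 89.6 = 0.64.

C ≈ 0.64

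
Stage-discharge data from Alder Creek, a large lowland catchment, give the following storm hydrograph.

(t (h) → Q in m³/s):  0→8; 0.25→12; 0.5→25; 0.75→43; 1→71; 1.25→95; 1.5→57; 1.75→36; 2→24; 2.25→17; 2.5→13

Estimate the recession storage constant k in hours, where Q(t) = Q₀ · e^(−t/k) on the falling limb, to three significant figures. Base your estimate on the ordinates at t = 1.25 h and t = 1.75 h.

k ≈ 0.515 h

On the falling limb, Q drops from 95 to 36 m³/s between t = 1.25 h and t = 1.75 h (Δt = 0.5 h).
k = −Δt / ln(Q₂/Q₁) = −0.5 / ln(36/95) = 0.515 h.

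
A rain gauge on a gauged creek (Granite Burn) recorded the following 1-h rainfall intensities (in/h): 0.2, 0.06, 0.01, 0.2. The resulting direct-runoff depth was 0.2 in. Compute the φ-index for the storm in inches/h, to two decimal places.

φ ≈ 0.10 in/h

Only the 2 blocks with intensity above φ contribute runoff: 0.2, 0.2 in/h.
Σ(I−φ)·Δt = d  ⇒  (0.2+0.2 − 2φ)·1 = 0.2
φ = (0.4000 − 0.2/1) / 2 = 0.10 in/h.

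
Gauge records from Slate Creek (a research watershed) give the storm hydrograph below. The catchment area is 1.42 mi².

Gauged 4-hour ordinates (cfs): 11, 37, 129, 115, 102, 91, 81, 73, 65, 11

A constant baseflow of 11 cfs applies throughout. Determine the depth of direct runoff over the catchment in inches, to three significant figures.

Direct runoff: 0.0, 26.0, 118.0, 104.0, 91.0, 80.0, 70.0, 62.0, 54.0, 0.0 cfs; ΣQ_DR = 605.0 cfs.
V = ΣQ_DR · Δt = 605.0 × 14400 s = 8.712 × 10^6 ft³.
Over A = 1.42 mi², depth = V / A = 2.64 in.

d ≈ 2.64 in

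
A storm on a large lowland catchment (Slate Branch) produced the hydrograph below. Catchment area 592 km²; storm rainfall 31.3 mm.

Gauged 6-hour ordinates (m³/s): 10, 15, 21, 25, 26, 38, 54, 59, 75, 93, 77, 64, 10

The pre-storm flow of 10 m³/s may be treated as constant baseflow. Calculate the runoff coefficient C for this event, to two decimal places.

C ≈ 0.51

ΣQ_DR = 437.0 m³/s; V = ΣQ_DR·Δt = 9.439 × 10^6 m³.
Runoff depth d = V / A = 15.94 mm.
C = d / P = 15.94 / 31.3 = 0.51.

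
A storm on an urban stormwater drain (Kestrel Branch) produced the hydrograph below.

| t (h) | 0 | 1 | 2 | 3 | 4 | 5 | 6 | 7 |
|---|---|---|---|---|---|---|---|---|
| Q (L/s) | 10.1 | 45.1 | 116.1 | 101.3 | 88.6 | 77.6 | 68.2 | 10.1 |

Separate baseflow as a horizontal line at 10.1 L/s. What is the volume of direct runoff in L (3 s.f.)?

V ≈ 1.57 × 10^6 L

Direct-runoff ordinates (Q − Q_b): 0.0, 35.0, 106.0, 91.2, 78.5, 67.5, 58.1, 0.0 L/s.
ΣQ_DR = 436.3 L/s.
With Δt = 1 h = 3600 s, V = ΣQ_DR · Δt = 436.3 × 3600 = 1.57 × 10^6 L.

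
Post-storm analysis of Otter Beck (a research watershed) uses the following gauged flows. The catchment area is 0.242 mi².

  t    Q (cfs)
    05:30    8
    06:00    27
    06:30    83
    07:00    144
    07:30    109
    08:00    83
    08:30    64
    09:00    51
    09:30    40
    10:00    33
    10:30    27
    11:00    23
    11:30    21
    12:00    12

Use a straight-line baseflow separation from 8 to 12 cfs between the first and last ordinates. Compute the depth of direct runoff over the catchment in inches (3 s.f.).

Direct runoff: 0.00, 18.69, 74.38, 135.08, 99.77, 73.46, 54.15, 40.85, 29.54, 22.23, 15.92, 11.62, 9.31, 0.00 cfs; ΣQ_DR = 585.0 cfs.
V = ΣQ_DR · Δt = 585.0 × 1800 s = 1.053 × 10^6 ft³.
Over A = 0.242 mi², depth = V / A = 1.87 in.

d ≈ 1.87 in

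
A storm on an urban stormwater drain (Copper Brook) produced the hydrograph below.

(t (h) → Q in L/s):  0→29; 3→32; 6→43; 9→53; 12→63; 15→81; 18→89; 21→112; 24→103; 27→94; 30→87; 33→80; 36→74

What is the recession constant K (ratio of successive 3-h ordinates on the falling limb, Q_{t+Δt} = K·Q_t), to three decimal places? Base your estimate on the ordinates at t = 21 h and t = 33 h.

K ≈ 0.919

Using the recession-limb readings at t = 21 h and t = 33 h: Q falls from 112 to 80 L/s over 4 intervals.
K = (Q₂/Q₁)^(1/4) = (80/112)^(1/4) = 0.919.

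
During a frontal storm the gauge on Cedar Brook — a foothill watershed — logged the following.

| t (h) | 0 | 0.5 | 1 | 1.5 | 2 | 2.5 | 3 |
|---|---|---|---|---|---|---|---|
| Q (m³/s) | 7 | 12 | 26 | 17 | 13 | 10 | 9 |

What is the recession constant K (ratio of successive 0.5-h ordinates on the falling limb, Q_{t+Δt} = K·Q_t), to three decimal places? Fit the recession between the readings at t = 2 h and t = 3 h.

K ≈ 0.832

Using the recession-limb readings at t = 2 h and t = 3 h: Q falls from 13 to 9 m³/s over 2 intervals.
K = (Q₂/Q₁)^(1/2) = (9/13)^(1/2) = 0.832.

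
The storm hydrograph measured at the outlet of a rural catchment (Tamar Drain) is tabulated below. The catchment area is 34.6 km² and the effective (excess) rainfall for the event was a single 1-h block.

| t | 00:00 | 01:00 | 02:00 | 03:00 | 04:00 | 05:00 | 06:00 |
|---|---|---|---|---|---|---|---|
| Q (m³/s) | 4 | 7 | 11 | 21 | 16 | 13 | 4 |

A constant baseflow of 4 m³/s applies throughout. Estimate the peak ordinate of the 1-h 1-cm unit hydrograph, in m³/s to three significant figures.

Direct runoff: 0.0, 3.0, 7.0, 17.0, 12.0, 9.0, 0.0 m³/s; ΣQ_DR = 48.00 m³/s, peak = 17.0 m³/s.
Runoff depth d = ΣQ_DR·Δt / A = 48.00 × 3600 / (34.6 km²) = 4.994 mm.
The 1-cm UH is the DRH scaled by (10 mm)/d, so U_p = 17.0 × 10/4.994 = 34.0 m³/s.

U_p ≈ 34.0 m³/s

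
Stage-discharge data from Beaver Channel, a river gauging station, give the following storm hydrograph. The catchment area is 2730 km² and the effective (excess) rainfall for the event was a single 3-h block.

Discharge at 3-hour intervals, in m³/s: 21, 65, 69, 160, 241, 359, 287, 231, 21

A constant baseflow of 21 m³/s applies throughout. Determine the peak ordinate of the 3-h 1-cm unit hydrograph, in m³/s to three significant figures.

U_p ≈ 675 m³/s

Direct runoff: 0.0, 44.0, 48.0, 139.0, 220.0, 338.0, 266.0, 210.0, 0.0 m³/s; ΣQ_DR = 1265 m³/s, peak = 338.0 m³/s.
Runoff depth d = ΣQ_DR·Δt / A = 1265 × 10800 / (2730 km²) = 5.004 mm.
The 1-cm UH is the DRH scaled by (10 mm)/d, so U_p = 338.0 × 10/5.004 = 675 m³/s.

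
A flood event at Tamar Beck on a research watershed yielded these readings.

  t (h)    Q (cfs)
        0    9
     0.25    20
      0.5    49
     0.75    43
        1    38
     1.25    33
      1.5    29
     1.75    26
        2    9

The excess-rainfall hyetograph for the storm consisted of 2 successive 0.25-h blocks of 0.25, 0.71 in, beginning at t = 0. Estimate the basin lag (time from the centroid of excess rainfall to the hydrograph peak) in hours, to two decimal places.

Centroid of excess rainfall: t_c = Σ P_i·t̄_i / ΣP_i = 0.3099 h (block centres at 0.125, 0.375 h).
Hydrograph peak occurs at t = 0.5 h, so basin lag t_L = 0.5 − 0.3099 = 0.19 h.

t_L ≈ 0.19 h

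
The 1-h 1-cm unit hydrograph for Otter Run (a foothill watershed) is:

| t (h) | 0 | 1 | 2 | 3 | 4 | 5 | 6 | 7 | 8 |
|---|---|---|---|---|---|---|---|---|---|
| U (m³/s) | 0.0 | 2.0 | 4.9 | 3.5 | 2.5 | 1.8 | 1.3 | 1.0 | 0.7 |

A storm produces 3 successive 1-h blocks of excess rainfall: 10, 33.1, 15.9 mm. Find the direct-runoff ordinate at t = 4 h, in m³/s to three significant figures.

By discrete convolution, Q_j = Σ (P_i / 10 mm) · U_{j−i}.
At t = 4 h (j=4): Q = (10/10)·2.5 + (33.1/10)·3.5 + (15.9/10)·4.9 = 21.9 m³/s.

Q ≈ 21.9 m³/s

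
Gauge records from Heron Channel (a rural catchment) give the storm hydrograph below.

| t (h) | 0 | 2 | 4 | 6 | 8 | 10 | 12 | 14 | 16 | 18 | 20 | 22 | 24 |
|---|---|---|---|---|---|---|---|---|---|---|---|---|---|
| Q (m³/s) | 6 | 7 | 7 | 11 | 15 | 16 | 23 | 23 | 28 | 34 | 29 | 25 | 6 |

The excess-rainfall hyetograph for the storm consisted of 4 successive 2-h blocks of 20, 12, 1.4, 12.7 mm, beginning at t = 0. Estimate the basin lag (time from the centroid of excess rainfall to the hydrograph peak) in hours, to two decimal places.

t_L ≈ 14.70 h

Centroid of excess rainfall: t_c = Σ P_i·t̄_i / ΣP_i = 3.2950 h (block centres at 1, 3, 5, 7 h).
Hydrograph peak occurs at t = 18 h, so basin lag t_L = 18 − 3.2950 = 14.70 h.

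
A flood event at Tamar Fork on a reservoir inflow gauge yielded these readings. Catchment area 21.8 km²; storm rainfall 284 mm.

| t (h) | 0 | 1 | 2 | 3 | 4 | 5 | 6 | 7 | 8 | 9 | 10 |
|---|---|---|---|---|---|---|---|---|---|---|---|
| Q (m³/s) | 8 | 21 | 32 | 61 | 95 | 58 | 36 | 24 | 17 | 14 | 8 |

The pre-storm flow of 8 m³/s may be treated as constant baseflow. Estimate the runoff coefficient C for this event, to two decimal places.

ΣQ_DR = 286.0 m³/s; V = ΣQ_DR·Δt = 1.030 × 10^6 m³.
Runoff depth d = V / A = 47.23 mm.
C = d / P = 47.23 / 284 = 0.17.

C ≈ 0.17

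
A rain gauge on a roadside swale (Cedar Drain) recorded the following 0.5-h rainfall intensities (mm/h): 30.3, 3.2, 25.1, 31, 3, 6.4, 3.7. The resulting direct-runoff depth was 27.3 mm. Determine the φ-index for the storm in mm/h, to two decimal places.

φ ≈ 10.60 mm/h

Only the 3 blocks with intensity above φ contribute runoff: 30.3, 25.1, 31 mm/h.
Σ(I−φ)·Δt = d  ⇒  (30.3+25.1+31 − 3φ)·0.5 = 27.3
φ = (86.40 − 27.3/0.5) / 3 = 10.60 mm/h.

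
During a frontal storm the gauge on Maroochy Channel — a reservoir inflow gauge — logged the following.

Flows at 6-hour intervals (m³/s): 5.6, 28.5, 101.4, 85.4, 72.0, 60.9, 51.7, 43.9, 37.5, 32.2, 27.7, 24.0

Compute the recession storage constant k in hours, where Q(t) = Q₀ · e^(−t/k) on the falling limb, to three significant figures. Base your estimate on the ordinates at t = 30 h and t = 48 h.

k ≈ 37.1 h

On the falling limb, Q drops from 60.9 to 37.5 m³/s between t = 30 h and t = 48 h (Δt = 18 h).
k = −Δt / ln(Q₂/Q₁) = −18 / ln(37.5/60.9) = 37.1 h.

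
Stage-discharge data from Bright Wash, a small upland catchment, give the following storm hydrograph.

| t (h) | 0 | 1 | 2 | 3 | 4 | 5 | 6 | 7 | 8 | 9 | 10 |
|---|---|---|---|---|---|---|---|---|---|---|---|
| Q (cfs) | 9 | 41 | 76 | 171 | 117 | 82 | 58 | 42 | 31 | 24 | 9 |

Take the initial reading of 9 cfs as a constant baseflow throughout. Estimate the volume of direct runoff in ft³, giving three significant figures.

Direct-runoff ordinates (Q − Q_b): 0.0, 32.0, 67.0, 162.0, 108.0, 73.0, 49.0, 33.0, 22.0, 15.0, 0.0 cfs.
ΣQ_DR = 561.0 cfs.
With Δt = 1 h = 3600 s, V = ΣQ_DR · Δt = 561.0 × 3600 = 2.02 × 10^6 ft³.

V ≈ 2.02 × 10^6 ft³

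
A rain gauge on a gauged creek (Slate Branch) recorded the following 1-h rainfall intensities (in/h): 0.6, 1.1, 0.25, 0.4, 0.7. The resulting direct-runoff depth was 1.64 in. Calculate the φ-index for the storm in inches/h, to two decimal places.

Only the 4 blocks with intensity above φ contribute runoff: 0.6, 1.1, 0.4, 0.7 in/h.
Σ(I−φ)·Δt = d  ⇒  (0.6+1.1+0.4+0.7 − 4φ)·1 = 1.64
φ = (2.800 − 1.64/1) / 4 = 0.29 in/h.

φ ≈ 0.29 in/h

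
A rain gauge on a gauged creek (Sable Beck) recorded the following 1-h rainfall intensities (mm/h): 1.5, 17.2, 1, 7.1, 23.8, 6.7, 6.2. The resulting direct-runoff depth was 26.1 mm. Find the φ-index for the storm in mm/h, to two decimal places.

φ ≈ 7.45 mm/h

Only the 2 blocks with intensity above φ contribute runoff: 17.2, 23.8 mm/h.
Σ(I−φ)·Δt = d  ⇒  (17.2+23.8 − 2φ)·1 = 26.1
φ = (41.00 − 26.1/1) / 2 = 7.45 mm/h.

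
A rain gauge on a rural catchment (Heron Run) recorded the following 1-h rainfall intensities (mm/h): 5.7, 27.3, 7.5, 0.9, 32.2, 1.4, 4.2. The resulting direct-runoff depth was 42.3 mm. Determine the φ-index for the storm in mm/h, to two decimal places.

Only the 2 blocks with intensity above φ contribute runoff: 27.3, 32.2 mm/h.
Σ(I−φ)·Δt = d  ⇒  (27.3+32.2 − 2φ)·1 = 42.3
φ = (59.50 − 42.3/1) / 2 = 8.60 mm/h.

φ ≈ 8.60 mm/h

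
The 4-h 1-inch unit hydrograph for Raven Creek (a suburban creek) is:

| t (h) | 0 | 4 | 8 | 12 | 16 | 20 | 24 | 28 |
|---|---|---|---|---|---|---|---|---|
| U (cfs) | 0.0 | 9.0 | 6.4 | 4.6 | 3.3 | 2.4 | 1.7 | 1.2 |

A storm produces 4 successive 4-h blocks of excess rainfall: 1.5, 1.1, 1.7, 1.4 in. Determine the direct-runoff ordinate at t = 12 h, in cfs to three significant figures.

By discrete convolution, Q_j = Σ (P_i / 1 in) · U_{j−i}.
At t = 12 h (j=3): Q = (1.5/1)·4.6 + (1.1/1)·6.4 + (1.7/1)·9.0 + (1.4/1)·0.0 = 29.2 cfs.

Q ≈ 29.2 cfs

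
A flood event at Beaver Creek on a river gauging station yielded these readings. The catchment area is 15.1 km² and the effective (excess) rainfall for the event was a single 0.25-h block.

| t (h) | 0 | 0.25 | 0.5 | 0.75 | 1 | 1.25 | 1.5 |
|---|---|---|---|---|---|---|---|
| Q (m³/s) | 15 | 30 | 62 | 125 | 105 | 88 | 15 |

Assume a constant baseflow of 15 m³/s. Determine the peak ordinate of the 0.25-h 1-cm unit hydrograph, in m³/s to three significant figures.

U_p ≈ 55.1 m³/s

Direct runoff: 0.0, 15.0, 47.0, 110.0, 90.0, 73.0, 0.0 m³/s; ΣQ_DR = 335.0 m³/s, peak = 110.0 m³/s.
Runoff depth d = ΣQ_DR·Δt / A = 335.0 × 900 / (15.1 km²) = 19.97 mm.
The 1-cm UH is the DRH scaled by (10 mm)/d, so U_p = 110.0 × 10/19.97 = 55.1 m³/s.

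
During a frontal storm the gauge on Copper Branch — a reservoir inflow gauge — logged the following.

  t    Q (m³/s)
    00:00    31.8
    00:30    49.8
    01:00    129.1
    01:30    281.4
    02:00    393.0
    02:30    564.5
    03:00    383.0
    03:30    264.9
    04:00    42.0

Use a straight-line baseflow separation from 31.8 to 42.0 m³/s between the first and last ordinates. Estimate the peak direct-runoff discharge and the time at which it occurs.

Q_p = 526.33 m³/s at t = 02:30

Subtracting baseflow gives direct-runoff ordinates: 0.00, 16.73, 94.75, 245.78, 356.10, 526.33, 343.55, 224.18, 0.00 m³/s.
The maximum is 526.33 m³/s, occurring at the reading for t = 02:30.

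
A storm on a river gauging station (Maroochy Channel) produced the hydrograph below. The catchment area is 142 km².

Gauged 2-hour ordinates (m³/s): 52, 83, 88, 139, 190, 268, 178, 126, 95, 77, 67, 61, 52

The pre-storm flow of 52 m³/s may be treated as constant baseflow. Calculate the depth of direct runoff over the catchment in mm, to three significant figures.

d ≈ 40.6 mm

Direct runoff: 0.0, 31.0, 36.0, 87.0, 138.0, 216.0, 126.0, 74.0, 43.0, 25.0, 15.0, 9.0, 0.0 m³/s; ΣQ_DR = 800.0 m³/s.
V = ΣQ_DR · Δt = 800.0 × 7200 s = 5.760 × 10^6 m³.
Over A = 142 km², depth = V / A = 40.6 mm.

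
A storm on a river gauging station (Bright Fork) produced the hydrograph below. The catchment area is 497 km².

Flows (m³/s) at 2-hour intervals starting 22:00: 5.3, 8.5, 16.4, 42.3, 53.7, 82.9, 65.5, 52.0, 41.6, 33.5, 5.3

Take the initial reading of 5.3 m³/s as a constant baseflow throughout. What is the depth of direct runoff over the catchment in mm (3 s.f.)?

d ≈ 5.05 mm

Direct runoff: 0.0, 3.2, 11.1, 37.0, 48.4, 77.6, 60.2, 46.7, 36.3, 28.2, 0.0 m³/s; ΣQ_DR = 348.7 m³/s.
V = ΣQ_DR · Δt = 348.7 × 7200 s = 2.511 × 10^6 m³.
Over A = 497 km², depth = V / A = 5.05 mm.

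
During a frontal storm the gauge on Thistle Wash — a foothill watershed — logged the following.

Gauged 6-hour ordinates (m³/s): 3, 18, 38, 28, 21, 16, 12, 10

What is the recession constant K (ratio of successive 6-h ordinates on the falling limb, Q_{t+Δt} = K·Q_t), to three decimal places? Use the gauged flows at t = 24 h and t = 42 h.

Using the recession-limb readings at t = 24 h and t = 42 h: Q falls from 21 to 10 m³/s over 3 intervals.
K = (Q₂/Q₁)^(1/3) = (10/21)^(1/3) = 0.781.

K ≈ 0.781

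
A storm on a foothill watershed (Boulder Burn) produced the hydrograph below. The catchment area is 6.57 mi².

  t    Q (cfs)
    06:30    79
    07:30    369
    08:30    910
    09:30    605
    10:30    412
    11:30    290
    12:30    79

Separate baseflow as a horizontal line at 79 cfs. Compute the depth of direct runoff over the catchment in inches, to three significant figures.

Direct runoff: 0.0, 290.0, 831.0, 526.0, 333.0, 211.0, 0.0 cfs; ΣQ_DR = 2191 cfs.
V = ΣQ_DR · Δt = 2191 × 3600 s = 7.888 × 10^6 ft³.
Over A = 6.57 mi², depth = V / A = 0.517 in.

d ≈ 0.517 in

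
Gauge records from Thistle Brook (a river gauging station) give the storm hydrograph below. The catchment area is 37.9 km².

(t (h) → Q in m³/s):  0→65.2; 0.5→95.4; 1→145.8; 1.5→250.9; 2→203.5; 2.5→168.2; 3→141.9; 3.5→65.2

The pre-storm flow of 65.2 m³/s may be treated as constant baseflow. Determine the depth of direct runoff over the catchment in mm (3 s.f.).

d ≈ 29.2 mm

Direct runoff: 0.0, 30.2, 80.6, 185.7, 138.3, 103.0, 76.7, 0.0 m³/s; ΣQ_DR = 614.5 m³/s.
V = ΣQ_DR · Δt = 614.5 × 1800 s = 1.106 × 10^6 m³.
Over A = 37.9 km², depth = V / A = 29.2 mm.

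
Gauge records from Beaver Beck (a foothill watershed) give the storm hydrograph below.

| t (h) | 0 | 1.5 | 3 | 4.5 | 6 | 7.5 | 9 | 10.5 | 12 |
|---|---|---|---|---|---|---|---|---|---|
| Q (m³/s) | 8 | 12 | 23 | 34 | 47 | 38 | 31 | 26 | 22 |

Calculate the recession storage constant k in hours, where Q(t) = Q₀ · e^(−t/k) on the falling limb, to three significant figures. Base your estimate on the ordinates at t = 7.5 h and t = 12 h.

On the falling limb, Q drops from 38 to 22 m³/s between t = 7.5 h and t = 12 h (Δt = 4.5 h).
k = −Δt / ln(Q₂/Q₁) = −4.5 / ln(22/38) = 8.23 h.

k ≈ 8.23 h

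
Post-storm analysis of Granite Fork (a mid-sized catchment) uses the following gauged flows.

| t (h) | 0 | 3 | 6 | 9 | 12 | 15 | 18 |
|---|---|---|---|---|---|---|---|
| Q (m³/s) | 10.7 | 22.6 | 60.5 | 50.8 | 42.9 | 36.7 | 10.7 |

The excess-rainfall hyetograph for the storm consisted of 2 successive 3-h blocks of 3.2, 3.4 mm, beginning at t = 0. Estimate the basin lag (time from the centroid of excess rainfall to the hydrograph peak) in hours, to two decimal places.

t_L ≈ 2.95 h

Centroid of excess rainfall: t_c = Σ P_i·t̄_i / ΣP_i = 3.0455 h (block centres at 1.5, 4.5 h).
Hydrograph peak occurs at t = 6 h, so basin lag t_L = 6 − 3.0455 = 2.95 h.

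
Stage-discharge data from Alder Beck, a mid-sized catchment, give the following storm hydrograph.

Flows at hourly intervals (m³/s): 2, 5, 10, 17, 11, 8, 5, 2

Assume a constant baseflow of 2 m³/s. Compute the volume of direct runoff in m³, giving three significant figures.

V ≈ 1.58 × 10^5 m³

Direct-runoff ordinates (Q − Q_b): 0.0, 3.0, 8.0, 15.0, 9.0, 6.0, 3.0, 0.0 m³/s.
ΣQ_DR = 44.00 m³/s.
With Δt = 1 h = 3600 s, V = ΣQ_DR · Δt = 44.00 × 3600 = 1.58 × 10^5 m³.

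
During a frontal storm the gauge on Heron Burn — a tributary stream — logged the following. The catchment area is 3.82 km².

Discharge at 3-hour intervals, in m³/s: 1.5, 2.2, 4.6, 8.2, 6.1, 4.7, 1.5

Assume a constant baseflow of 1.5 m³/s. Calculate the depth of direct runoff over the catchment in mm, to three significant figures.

Direct runoff: 0.0, 0.7, 3.1, 6.7, 4.6, 3.2, 0.0 m³/s; ΣQ_DR = 18.30 m³/s.
V = ΣQ_DR · Δt = 18.30 × 10800 s = 1.976 × 10^5 m³.
Over A = 3.82 km², depth = V / A = 51.7 mm.

d ≈ 51.7 mm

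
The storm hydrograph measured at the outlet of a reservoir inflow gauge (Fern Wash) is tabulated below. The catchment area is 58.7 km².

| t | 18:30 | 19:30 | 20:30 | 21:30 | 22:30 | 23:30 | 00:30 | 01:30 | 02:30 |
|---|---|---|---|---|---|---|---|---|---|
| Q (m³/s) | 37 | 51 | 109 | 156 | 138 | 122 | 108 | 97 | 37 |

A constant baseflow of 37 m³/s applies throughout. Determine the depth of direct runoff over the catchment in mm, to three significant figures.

Direct runoff: 0.0, 14.0, 72.0, 119.0, 101.0, 85.0, 71.0, 60.0, 0.0 m³/s; ΣQ_DR = 522.0 m³/s.
V = ΣQ_DR · Δt = 522.0 × 3600 s = 1.879 × 10^6 m³.
Over A = 58.7 km², depth = V / A = 32.0 mm.

d ≈ 32.0 mm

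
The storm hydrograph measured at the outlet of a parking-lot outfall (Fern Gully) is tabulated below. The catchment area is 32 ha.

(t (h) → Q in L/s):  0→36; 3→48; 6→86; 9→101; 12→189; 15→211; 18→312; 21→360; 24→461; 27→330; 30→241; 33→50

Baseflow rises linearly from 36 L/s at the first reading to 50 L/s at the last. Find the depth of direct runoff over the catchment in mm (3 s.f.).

Direct runoff: 0.00, 10.73, 47.45, 61.18, 147.91, 168.64, 268.36, 315.09, 414.82, 282.55, 192.27, 0.00 L/s; ΣQ_DR = 1909 L/s.
V = ΣQ_DR · Δt = 1909 × 10800 s = 2.062 × 10^7 L.
Over A = 32 ha, depth = V / A = 64.4 mm.

d ≈ 64.4 mm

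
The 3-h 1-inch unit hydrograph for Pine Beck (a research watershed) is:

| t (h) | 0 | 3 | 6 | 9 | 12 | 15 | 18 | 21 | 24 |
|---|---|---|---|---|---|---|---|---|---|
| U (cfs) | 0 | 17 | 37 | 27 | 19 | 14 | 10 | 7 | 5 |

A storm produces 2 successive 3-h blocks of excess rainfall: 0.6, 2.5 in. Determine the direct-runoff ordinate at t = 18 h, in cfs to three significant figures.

By discrete convolution, Q_j = Σ (P_i / 1 in) · U_{j−i}.
At t = 18 h (j=6): Q = (0.6/1)·10 + (2.5/1)·14 = 41.0 cfs.

Q ≈ 41.0 cfs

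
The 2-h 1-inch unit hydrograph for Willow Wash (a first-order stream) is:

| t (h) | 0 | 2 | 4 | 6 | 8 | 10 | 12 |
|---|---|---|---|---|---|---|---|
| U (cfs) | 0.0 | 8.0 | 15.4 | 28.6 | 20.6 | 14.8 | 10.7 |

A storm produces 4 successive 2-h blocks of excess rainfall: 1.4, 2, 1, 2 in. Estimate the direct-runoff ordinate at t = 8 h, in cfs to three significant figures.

By discrete convolution, Q_j = Σ (P_i / 1 in) · U_{j−i}.
At t = 8 h (j=4): Q = (1.4/1)·20.6 + (2/1)·28.6 + (1/1)·15.4 + (2/1)·8.0 = 117 cfs.

Q ≈ 117 cfs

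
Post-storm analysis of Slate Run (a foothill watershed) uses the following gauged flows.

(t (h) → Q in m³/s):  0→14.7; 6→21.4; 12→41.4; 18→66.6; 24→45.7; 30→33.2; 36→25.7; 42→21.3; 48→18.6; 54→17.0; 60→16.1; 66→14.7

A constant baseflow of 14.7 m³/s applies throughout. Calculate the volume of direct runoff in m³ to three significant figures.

Direct-runoff ordinates (Q − Q_b): 0.0, 6.7, 26.7, 51.9, 31.0, 18.5, 11.0, 6.6, 3.9, 2.3, 1.4, 0.0 m³/s.
ΣQ_DR = 160.0 m³/s.
With Δt = 6 h = 21600 s, V = ΣQ_DR · Δt = 160.0 × 21600 = 3.46 × 10^6 m³.

V ≈ 3.46 × 10^6 m³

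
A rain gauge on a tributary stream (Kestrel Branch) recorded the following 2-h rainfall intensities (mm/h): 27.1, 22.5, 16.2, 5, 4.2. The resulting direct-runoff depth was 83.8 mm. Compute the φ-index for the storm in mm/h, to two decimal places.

φ ≈ 7.97 mm/h

Only the 3 blocks with intensity above φ contribute runoff: 27.1, 22.5, 16.2 mm/h.
Σ(I−φ)·Δt = d  ⇒  (27.1+22.5+16.2 − 3φ)·2 = 83.8
φ = (65.80 − 83.8/2) / 3 = 7.97 mm/h.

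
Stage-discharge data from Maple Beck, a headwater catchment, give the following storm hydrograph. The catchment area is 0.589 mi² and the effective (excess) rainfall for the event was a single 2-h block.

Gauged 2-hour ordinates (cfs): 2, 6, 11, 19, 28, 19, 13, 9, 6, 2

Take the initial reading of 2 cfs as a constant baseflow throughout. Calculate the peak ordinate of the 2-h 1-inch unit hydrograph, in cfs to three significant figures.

Direct runoff: 0.0, 4.0, 9.0, 17.0, 26.0, 17.0, 11.0, 7.0, 4.0, 0.0 cfs; ΣQ_DR = 95.00 cfs, peak = 26.0 cfs.
Runoff depth d = ΣQ_DR·Δt / A = 95.00 × 7200 / (0.589 mi²) = 0.4999 in.
The 1-inch UH is the DRH scaled by (1 in)/d, so U_p = 26.0 × 1/0.4999 = 52.0 cfs.

U_p ≈ 52.0 cfs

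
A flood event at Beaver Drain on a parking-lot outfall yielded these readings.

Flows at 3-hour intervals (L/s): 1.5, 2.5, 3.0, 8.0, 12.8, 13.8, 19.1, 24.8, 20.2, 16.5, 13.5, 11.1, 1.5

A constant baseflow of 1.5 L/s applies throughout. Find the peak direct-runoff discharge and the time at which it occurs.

Subtracting baseflow gives direct-runoff ordinates: 0.0, 1.0, 1.5, 6.5, 11.3, 12.3, 17.6, 23.3, 18.7, 15.0, 12.0, 9.6, 0.0 L/s.
The maximum is 23.3 L/s, occurring at the reading for t = 21 h.

Q_p = 23.3 L/s at t = 21 h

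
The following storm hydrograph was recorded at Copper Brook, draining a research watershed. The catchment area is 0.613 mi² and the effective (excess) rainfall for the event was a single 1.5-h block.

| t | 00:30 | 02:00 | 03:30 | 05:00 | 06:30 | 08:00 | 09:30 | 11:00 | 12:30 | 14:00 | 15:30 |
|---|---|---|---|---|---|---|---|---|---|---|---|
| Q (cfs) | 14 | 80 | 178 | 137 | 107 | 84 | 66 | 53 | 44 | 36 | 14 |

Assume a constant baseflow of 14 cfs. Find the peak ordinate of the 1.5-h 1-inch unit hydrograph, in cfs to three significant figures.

U_p ≈ 65.6 cfs

Direct runoff: 0.0, 66.0, 164.0, 123.0, 93.0, 70.0, 52.0, 39.0, 30.0, 22.0, 0.0 cfs; ΣQ_DR = 659.0 cfs, peak = 164.0 cfs.
Runoff depth d = ΣQ_DR·Δt / A = 659.0 × 5400 / (0.613 mi²) = 2.499 in.
The 1-inch UH is the DRH scaled by (1 in)/d, so U_p = 164.0 × 1/2.499 = 65.6 cfs.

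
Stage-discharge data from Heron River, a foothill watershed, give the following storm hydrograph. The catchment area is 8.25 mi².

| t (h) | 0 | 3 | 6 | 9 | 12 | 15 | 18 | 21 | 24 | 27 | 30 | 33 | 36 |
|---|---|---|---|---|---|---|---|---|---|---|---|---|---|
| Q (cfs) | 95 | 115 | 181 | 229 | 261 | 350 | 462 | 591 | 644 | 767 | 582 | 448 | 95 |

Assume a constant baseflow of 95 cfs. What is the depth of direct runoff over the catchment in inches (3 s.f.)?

d ≈ 2.02 in

Direct runoff: 0.0, 20.0, 86.0, 134.0, 166.0, 255.0, 367.0, 496.0, 549.0, 672.0, 487.0, 353.0, 0.0 cfs; ΣQ_DR = 3585 cfs.
V = ΣQ_DR · Δt = 3585 × 10800 s = 3.872 × 10^7 ft³.
Over A = 8.25 mi², depth = V / A = 2.02 in.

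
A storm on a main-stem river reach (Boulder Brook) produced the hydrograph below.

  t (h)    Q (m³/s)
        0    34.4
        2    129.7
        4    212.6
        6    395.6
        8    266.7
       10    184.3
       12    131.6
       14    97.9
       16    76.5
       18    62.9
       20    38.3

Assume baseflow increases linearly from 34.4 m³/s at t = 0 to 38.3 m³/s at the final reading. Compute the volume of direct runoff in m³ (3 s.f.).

Direct-runoff ordinates (Q − Q_b): 0.00, 94.91, 177.42, 360.03, 230.74, 147.95, 94.86, 60.77, 38.98, 24.99, 0.00 m³/s.
ΣQ_DR = 1231 m³/s.
With Δt = 2 h = 7200 s, V = ΣQ_DR · Δt = 1231 × 7200 = 8.86 × 10^6 m³.

V ≈ 8.86 × 10^6 m³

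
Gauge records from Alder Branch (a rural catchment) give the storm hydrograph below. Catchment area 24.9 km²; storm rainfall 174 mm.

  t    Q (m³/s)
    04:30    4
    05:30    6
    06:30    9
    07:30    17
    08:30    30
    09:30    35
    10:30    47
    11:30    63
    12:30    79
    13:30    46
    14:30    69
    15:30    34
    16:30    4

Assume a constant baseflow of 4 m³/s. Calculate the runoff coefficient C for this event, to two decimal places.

ΣQ_DR = 391.0 m³/s; V = ΣQ_DR·Δt = 1.408 × 10^6 m³.
Runoff depth d = V / A = 56.53 mm.
C = d / P = 56.53 / 174 = 0.32.

C ≈ 0.32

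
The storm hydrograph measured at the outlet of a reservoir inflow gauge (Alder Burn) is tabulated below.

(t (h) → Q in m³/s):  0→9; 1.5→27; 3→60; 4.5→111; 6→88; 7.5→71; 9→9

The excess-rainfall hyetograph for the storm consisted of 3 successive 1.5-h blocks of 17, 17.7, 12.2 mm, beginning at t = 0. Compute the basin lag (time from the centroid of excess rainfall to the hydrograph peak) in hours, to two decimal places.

Centroid of excess rainfall: t_c = Σ P_i·t̄_i / ΣP_i = 2.0965 h (block centres at 0.75, 2.25, 3.75 h).
Hydrograph peak occurs at t = 4.5 h, so basin lag t_L = 4.5 − 2.0965 = 2.40 h.

t_L ≈ 2.40 h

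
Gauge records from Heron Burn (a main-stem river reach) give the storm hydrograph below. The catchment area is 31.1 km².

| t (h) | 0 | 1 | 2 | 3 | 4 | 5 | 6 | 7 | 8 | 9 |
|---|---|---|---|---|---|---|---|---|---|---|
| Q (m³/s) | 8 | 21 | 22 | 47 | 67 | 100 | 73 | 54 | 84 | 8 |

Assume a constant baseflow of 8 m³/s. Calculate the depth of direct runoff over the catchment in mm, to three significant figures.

d ≈ 46.8 mm

Direct runoff: 0.0, 13.0, 14.0, 39.0, 59.0, 92.0, 65.0, 46.0, 76.0, 0.0 m³/s; ΣQ_DR = 404.0 m³/s.
V = ΣQ_DR · Δt = 404.0 × 3600 s = 1.454 × 10^6 m³.
Over A = 31.1 km², depth = V / A = 46.8 mm.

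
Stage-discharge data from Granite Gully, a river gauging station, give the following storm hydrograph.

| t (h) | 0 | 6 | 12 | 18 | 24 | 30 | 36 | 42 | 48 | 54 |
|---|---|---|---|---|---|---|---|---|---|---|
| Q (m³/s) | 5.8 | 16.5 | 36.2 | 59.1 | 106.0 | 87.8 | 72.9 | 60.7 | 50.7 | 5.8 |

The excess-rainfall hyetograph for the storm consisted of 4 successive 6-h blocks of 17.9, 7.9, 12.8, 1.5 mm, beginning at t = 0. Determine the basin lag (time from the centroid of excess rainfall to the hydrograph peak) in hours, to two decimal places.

Centroid of excess rainfall: t_c = Σ P_i·t̄_i / ΣP_i = 8.6858 h (block centres at 3, 9, 15, 21 h).
Hydrograph peak occurs at t = 24 h, so basin lag t_L = 24 − 8.6858 = 15.31 h.

t_L ≈ 15.31 h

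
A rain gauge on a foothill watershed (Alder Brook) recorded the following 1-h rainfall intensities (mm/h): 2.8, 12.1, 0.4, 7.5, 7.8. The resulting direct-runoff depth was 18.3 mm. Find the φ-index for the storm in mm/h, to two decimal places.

φ ≈ 3.03 mm/h

Only the 3 blocks with intensity above φ contribute runoff: 12.1, 7.5, 7.8 mm/h.
Σ(I−φ)·Δt = d  ⇒  (12.1+7.5+7.8 − 3φ)·1 = 18.3
φ = (27.40 − 18.3/1) / 3 = 3.03 mm/h.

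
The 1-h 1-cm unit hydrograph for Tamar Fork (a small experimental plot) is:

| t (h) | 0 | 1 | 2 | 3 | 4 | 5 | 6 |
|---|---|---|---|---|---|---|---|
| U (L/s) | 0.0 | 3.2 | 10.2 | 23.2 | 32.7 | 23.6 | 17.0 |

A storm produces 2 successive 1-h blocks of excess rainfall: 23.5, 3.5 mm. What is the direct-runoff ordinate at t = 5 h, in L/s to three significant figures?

By discrete convolution, Q_j = Σ (P_i / 10 mm) · U_{j−i}.
At t = 5 h (j=5): Q = (23.5/10)·23.6 + (3.5/10)·32.7 = 66.9 L/s.

Q ≈ 66.9 L/s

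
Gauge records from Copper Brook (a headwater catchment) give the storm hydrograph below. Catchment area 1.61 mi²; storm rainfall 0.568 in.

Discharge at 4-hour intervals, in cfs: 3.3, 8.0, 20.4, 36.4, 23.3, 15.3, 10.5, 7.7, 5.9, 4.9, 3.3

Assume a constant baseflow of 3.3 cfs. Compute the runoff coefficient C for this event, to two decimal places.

C ≈ 0.70

ΣQ_DR = 102.7 cfs; V = ΣQ_DR·Δt = 1.479 × 10^6 ft³.
Runoff depth d = V / A = 0.3954 in.
C = d / P = 0.3954 / 0.568 = 0.70.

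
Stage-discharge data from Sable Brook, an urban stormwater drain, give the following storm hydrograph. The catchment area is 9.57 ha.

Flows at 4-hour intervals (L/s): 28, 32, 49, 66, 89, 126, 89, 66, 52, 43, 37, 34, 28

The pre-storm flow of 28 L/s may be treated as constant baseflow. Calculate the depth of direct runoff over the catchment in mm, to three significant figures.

Direct runoff: 0.0, 4.0, 21.0, 38.0, 61.0, 98.0, 61.0, 38.0, 24.0, 15.0, 9.0, 6.0, 0.0 L/s; ΣQ_DR = 375.0 L/s.
V = ΣQ_DR · Δt = 375.0 × 14400 s = 5.400 × 10^6 L.
Over A = 9.57 ha, depth = V / A = 56.4 mm.

d ≈ 56.4 mm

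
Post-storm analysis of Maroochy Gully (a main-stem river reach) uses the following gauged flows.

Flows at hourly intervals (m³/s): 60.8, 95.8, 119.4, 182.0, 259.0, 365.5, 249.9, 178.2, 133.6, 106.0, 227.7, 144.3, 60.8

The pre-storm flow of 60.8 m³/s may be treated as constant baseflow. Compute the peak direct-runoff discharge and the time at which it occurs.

Q_p = 304.7 m³/s at t = 5 h

Subtracting baseflow gives direct-runoff ordinates: 0.0, 35.0, 58.6, 121.2, 198.2, 304.7, 189.1, 117.4, 72.8, 45.2, 166.9, 83.5, 0.0 m³/s.
The maximum is 304.7 m³/s, occurring at the reading for t = 5 h.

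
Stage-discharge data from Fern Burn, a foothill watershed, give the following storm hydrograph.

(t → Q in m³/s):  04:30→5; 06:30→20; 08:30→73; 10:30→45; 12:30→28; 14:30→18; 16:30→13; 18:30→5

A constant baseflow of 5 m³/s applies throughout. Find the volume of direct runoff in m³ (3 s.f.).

V ≈ 1.20 × 10^6 m³

Direct-runoff ordinates (Q − Q_b): 0.0, 15.0, 68.0, 40.0, 23.0, 13.0, 8.0, 0.0 m³/s.
ΣQ_DR = 167.0 m³/s.
With Δt = 2 h = 7200 s, V = ΣQ_DR · Δt = 167.0 × 7200 = 1.20 × 10^6 m³.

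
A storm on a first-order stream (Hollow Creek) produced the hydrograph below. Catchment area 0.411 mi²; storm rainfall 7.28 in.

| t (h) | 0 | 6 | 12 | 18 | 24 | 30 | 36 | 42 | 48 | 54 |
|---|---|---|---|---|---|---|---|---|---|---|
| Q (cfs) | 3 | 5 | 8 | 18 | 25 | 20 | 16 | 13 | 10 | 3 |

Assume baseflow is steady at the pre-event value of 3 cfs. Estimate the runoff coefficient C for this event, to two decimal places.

ΣQ_DR = 91.00 cfs; V = ΣQ_DR·Δt = 1.966 × 10^6 ft³.
Runoff depth d = V / A = 2.059 in.
C = d / P = 2.059 / 7.28 = 0.28.

C ≈ 0.28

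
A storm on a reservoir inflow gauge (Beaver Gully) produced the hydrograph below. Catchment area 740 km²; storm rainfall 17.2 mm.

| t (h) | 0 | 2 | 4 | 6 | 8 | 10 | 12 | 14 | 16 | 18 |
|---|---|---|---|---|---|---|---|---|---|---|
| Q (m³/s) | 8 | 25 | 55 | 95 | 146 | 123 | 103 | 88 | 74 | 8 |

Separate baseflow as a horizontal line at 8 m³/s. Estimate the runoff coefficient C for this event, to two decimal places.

ΣQ_DR = 645.0 m³/s; V = ΣQ_DR·Δt = 4.644 × 10^6 m³.
Runoff depth d = V / A = 6.276 mm.
C = d / P = 6.276 / 17.2 = 0.36.

C ≈ 0.36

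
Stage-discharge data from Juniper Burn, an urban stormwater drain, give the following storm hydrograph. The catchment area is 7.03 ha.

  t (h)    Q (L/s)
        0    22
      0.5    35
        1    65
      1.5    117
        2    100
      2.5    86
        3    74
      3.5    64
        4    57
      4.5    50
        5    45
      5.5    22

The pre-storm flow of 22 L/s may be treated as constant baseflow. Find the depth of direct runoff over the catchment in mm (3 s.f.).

d ≈ 12.1 mm

Direct runoff: 0.0, 13.0, 43.0, 95.0, 78.0, 64.0, 52.0, 42.0, 35.0, 28.0, 23.0, 0.0 L/s; ΣQ_DR = 473.0 L/s.
V = ΣQ_DR · Δt = 473.0 × 1800 s = 8.514 × 10^5 L.
Over A = 7.03 ha, depth = V / A = 12.1 mm.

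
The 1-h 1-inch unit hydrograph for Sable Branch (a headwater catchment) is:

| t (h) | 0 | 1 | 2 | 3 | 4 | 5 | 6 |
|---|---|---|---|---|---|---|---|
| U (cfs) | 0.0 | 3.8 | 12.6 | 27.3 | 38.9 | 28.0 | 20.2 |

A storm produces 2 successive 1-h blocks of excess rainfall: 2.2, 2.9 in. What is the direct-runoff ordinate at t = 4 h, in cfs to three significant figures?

Q ≈ 165 cfs

By discrete convolution, Q_j = Σ (P_i / 1 in) · U_{j−i}.
At t = 4 h (j=4): Q = (2.2/1)·38.9 + (2.9/1)·27.3 = 165 cfs.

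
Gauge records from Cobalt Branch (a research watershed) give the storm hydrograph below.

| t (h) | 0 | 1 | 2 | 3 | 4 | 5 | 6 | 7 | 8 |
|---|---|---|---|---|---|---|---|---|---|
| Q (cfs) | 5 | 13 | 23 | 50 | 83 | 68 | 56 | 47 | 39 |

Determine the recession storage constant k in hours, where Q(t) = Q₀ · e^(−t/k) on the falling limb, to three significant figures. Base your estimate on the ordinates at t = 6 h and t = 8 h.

On the falling limb, Q drops from 56 to 39 cfs between t = 6 h and t = 8 h (Δt = 2 h).
k = −Δt / ln(Q₂/Q₁) = −2 / ln(39/56) = 5.53 h.

k ≈ 5.53 h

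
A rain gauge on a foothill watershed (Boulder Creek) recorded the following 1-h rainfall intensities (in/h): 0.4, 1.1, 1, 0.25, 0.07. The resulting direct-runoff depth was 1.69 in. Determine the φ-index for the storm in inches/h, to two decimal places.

φ ≈ 0.27 in/h

Only the 3 blocks with intensity above φ contribute runoff: 0.4, 1.1, 1 in/h.
Σ(I−φ)·Δt = d  ⇒  (0.4+1.1+1 − 3φ)·1 = 1.69
φ = (2.500 − 1.69/1) / 3 = 0.27 in/h.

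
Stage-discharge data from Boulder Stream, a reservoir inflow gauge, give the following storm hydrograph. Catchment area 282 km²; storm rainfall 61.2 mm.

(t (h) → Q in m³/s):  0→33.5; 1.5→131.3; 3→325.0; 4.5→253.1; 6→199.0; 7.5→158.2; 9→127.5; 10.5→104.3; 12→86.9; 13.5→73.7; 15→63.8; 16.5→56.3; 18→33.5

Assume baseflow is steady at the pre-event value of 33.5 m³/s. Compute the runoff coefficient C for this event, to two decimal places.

C ≈ 0.38

ΣQ_DR = 1211 m³/s; V = ΣQ_DR·Δt = 6.537 × 10^6 m³.
Runoff depth d = V / A = 23.18 mm.
C = d / P = 23.18 / 61.2 = 0.38.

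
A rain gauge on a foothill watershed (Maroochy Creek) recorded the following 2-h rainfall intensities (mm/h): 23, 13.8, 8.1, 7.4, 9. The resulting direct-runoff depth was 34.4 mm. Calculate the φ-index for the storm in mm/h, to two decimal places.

Only the 2 blocks with intensity above φ contribute runoff: 23, 13.8 mm/h.
Σ(I−φ)·Δt = d  ⇒  (23+13.8 − 2φ)·2 = 34.4
φ = (36.80 − 34.4/2) / 2 = 9.80 mm/h.

φ ≈ 9.80 mm/h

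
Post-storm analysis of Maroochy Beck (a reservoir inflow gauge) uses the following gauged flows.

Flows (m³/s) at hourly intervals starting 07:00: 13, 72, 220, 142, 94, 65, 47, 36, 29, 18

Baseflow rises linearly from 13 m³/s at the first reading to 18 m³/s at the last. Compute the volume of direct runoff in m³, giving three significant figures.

V ≈ 2.09 × 10^6 m³

Direct-runoff ordinates (Q − Q_b): 0.00, 58.44, 205.89, 127.33, 78.78, 49.22, 30.67, 19.11, 11.56, 0.00 m³/s.
ΣQ_DR = 581.0 m³/s.
With Δt = 1 h = 3600 s, V = ΣQ_DR · Δt = 581.0 × 3600 = 2.09 × 10^6 m³.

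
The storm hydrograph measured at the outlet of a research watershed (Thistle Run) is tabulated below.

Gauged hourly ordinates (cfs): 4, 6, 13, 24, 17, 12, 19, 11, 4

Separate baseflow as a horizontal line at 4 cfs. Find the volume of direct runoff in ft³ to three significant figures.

Direct-runoff ordinates (Q − Q_b): 0.0, 2.0, 9.0, 20.0, 13.0, 8.0, 15.0, 7.0, 0.0 cfs.
ΣQ_DR = 74.00 cfs.
With Δt = 1 h = 3600 s, V = ΣQ_DR · Δt = 74.00 × 3600 = 2.66 × 10^5 ft³.

V ≈ 2.66 × 10^5 ft³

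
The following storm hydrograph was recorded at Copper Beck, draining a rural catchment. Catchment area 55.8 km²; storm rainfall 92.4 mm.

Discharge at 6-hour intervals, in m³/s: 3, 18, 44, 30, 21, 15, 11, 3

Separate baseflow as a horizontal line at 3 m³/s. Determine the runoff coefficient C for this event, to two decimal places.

ΣQ_DR = 121.0 m³/s; V = ΣQ_DR·Δt = 2.614 × 10^6 m³.
Runoff depth d = V / A = 46.84 mm.
C = d / P = 46.84 / 92.4 = 0.51.

C ≈ 0.51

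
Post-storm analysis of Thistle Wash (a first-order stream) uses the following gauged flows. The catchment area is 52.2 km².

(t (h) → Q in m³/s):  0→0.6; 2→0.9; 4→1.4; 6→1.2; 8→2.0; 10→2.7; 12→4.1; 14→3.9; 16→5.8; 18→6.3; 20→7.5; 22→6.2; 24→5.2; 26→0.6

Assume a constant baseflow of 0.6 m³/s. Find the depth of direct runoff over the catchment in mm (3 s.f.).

d ≈ 5.52 mm

Direct runoff: 0.0, 0.3, 0.8, 0.6, 1.4, 2.1, 3.5, 3.3, 5.2, 5.7, 6.9, 5.6, 4.6, 0.0 m³/s; ΣQ_DR = 40.00 m³/s.
V = ΣQ_DR · Δt = 40.00 × 7200 s = 2.880 × 10^5 m³.
Over A = 52.2 km², depth = V / A = 5.52 mm.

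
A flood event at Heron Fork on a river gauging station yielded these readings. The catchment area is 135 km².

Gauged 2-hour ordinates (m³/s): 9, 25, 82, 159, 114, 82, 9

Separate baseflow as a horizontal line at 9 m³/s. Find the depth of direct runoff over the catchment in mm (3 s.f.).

Direct runoff: 0.0, 16.0, 73.0, 150.0, 105.0, 73.0, 0.0 m³/s; ΣQ_DR = 417.0 m³/s.
V = ΣQ_DR · Δt = 417.0 × 7200 s = 3.002 × 10^6 m³.
Over A = 135 km², depth = V / A = 22.2 mm.

d ≈ 22.2 mm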